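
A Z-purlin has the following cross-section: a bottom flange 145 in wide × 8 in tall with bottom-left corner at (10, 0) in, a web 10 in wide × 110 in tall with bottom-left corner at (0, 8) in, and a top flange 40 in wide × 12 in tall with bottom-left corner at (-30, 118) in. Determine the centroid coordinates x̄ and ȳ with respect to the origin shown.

x̄ = 35.18 in, ȳ = 48.71 in

bottom flange: A = 145 × 8 = 1160.00, centroid at (82.50, 4.00).
web: A = 10 × 110 = 1100.00, centroid at (5.00, 63.00).
top flange: A = 40 × 12 = 480.00, centroid at (-10.00, 124.00).
ΣA = 2740.00 in²
ΣAx̄ = (1160.00)(82.50) + (1100.00)(5.00) + (480.00)(-10.00) = 96400.00 in³
ΣAȳ = (1160.00)(4.00) + (1100.00)(63.00) + (480.00)(124.00) = 133460.00 in³
x̄ = 96400.00 / 2740.00 = 35.18 in
ȳ = 133460.00 / 2740.00 = 48.71 in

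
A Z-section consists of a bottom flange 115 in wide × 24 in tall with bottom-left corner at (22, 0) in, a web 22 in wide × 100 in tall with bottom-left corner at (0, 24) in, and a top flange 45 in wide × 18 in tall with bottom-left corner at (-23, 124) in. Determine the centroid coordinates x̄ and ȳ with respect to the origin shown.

Part | A | x̄ᵢ | ȳᵢ | A·x̄ᵢ | A·ȳᵢ
bottom flange | 2760.00 | 79.50 | 12.00 | 219420.00 | 33120.00
web | 2200.00 | 11.00 | 74.00 | 24200.00 | 162800.00
top flange | 810.00 | -0.50 | 133.00 | -405.00 | 107730.00
Σ | 5770.00 |  |  | 243215.00 | 303650.00
x̄ = 243215.00 / 5770.00 = 42.15 in
ȳ = 303650.00 / 5770.00 = 52.63 in

x̄ = 42.15 in, ȳ = 52.63 in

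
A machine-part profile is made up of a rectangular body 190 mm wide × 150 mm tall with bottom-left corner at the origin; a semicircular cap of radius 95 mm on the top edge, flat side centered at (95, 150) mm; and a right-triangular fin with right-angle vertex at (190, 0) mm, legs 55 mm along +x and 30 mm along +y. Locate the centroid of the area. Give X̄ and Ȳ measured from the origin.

Part | A | x̄ᵢ | ȳᵢ | A·x̄ᵢ | A·ȳᵢ
rectangular body | 28500.00 | 95.00 | 75.00 | 2707500.00 | 2137500.00
semicircular top | 14176.44 | 95.00 | 190.32 | 1346761.50 | 2698048.86
triangular fin | 825.00 | 208.33 | 10.00 | 171875.00 | 8250.00
Σ | 43501.44 |  |  | 4226136.50 | 4843798.86
X̄ = 4226136.50 / 43501.44 = 97.15 mm
Ȳ = 4843798.86 / 43501.44 = 111.35 mm

X̄ = 97.15 mm, Ȳ = 111.35 mm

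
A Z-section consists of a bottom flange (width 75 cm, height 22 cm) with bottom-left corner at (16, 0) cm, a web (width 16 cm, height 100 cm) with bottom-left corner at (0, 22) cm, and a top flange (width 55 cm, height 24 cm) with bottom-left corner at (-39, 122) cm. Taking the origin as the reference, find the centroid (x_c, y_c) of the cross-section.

x_c = 18.80 cm, y_c = 67.88 cm

bottom flange: A = 75 × 22 = 1650.00, centroid at (53.50, 11.00).
web: A = 16 × 100 = 1600.00, centroid at (8.00, 72.00).
top flange: A = 55 × 24 = 1320.00, centroid at (-11.50, 134.00).
ΣA = 4570.00 cm²
ΣAx_c = (1650.00)(53.50) + (1600.00)(8.00) + (1320.00)(-11.50) = 85895.00 cm³
ΣAy_c = (1650.00)(11.00) + (1600.00)(72.00) + (1320.00)(134.00) = 310230.00 cm³
x_c = 85895.00 / 4570.00 = 18.80 cm
y_c = 310230.00 / 4570.00 = 67.88 cm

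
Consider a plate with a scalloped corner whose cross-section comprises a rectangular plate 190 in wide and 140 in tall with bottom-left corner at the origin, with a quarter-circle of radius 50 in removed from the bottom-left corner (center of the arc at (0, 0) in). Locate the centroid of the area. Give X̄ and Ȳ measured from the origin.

X̄ = 100.88 in, Ȳ = 73.89 in

plate: A = 190 × 140 = 26600.00, centroid at (95.00, 70.00).
removed quarter-circle: A = −¼π·50² = -1963.50, centroid at (21.22, 21.22).
ΣA = 24636.50 in²
ΣAX̄ = (26600.00)(95.00) + (-1963.50)(21.22) = 2485333.33 in³
ΣAȲ = (26600.00)(70.00) + (-1963.50)(21.22) = 1820333.33 in³
X̄ = 2485333.33 / 24636.50 = 100.88 in
Ȳ = 1820333.33 / 24636.50 = 73.89 in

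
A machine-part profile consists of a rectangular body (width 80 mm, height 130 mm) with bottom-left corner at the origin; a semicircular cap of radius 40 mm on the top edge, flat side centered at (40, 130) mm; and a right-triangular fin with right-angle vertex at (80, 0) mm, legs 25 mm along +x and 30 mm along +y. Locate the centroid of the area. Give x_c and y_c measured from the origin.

x_c = 41.36 mm, y_c = 78.95 mm

Part | A | x̄ᵢ | ȳᵢ | A·x̄ᵢ | A·ȳᵢ
rectangular body | 10400.00 | 40.00 | 65.00 | 416000.00 | 676000.00
semicircular top | 2513.27 | 40.00 | 146.98 | 100530.96 | 369392.30
triangular fin | 375.00 | 88.33 | 10.00 | 33125.00 | 3750.00
Σ | 13288.27 |  |  | 549655.96 | 1049142.30
x_c = 549655.96 / 13288.27 = 41.36 mm
y_c = 1049142.30 / 13288.27 = 78.95 mm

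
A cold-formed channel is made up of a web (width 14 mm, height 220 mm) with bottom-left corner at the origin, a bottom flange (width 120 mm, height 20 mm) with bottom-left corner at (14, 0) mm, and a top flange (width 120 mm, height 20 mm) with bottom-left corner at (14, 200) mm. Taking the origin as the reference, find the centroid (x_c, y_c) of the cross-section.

x_c = 47.81 mm, y_c = 110.00 mm

web: A = 14 × 220 = 3080.00, centroid at (7.00, 110.00).
bottom flange: A = 120 × 20 = 2400.00, centroid at (74.00, 10.00).
top flange: A = 120 × 20 = 2400.00, centroid at (74.00, 210.00).
ΣA = 7880.00 mm²
ΣAx_c = (3080.00)(7.00) + (2400.00)(74.00) + (2400.00)(74.00) = 376760.00 mm³
ΣAy_c = (3080.00)(110.00) + (2400.00)(10.00) + (2400.00)(210.00) = 866800.00 mm³
x_c = 376760.00 / 7880.00 = 47.81 mm
y_c = 866800.00 / 7880.00 = 110.00 mm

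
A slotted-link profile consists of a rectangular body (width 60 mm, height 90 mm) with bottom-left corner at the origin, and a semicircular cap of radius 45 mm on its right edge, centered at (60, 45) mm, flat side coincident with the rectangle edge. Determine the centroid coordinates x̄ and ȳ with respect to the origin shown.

x̄ = 48.20 mm, ȳ = 45.00 mm

Part | A | x̄ᵢ | ȳᵢ | A·x̄ᵢ | A·ȳᵢ
rectangular body | 5400.00 | 30.00 | 45.00 | 162000.00 | 243000.00
semicircular end | 3180.86 | 79.10 | 45.00 | 251601.75 | 143138.82
Σ | 8580.86 |  |  | 413601.75 | 386138.82
x̄ = 413601.75 / 8580.86 = 48.20 mm
ȳ = 386138.82 / 8580.86 = 45.00 mm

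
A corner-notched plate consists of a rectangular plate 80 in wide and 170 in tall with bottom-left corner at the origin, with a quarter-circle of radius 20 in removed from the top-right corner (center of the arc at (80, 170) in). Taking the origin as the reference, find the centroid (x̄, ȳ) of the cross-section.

x̄ = 39.25 in, ȳ = 83.19 in

Part | A | x̄ᵢ | ȳᵢ | A·x̄ᵢ | A·ȳᵢ
plate | 13600.00 | 40.00 | 85.00 | 544000.00 | 1156000.00
removed quarter-circle | -314.16 | 71.51 | 161.51 | -22466.07 | -50740.41
Σ | 13285.84 |  |  | 521533.93 | 1105259.59
x̄ = 521533.93 / 13285.84 = 39.25 in
ȳ = 1105259.59 / 13285.84 = 83.19 in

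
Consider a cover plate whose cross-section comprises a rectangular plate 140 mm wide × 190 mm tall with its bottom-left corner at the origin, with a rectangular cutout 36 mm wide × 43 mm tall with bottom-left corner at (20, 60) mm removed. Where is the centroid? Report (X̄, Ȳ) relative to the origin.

Part | A | x̄ᵢ | ȳᵢ | A·x̄ᵢ | A·ȳᵢ
plate | 26600.00 | 70.00 | 95.00 | 1862000.00 | 2527000.00
hole | -1548.00 | 38.00 | 81.50 | -58824.00 | -126162.00
Σ | 25052.00 |  |  | 1803176.00 | 2400838.00
X̄ = 1803176.00 / 25052.00 = 71.98 mm
Ȳ = 2400838.00 / 25052.00 = 95.83 mm

X̄ = 71.98 mm, Ȳ = 95.83 mm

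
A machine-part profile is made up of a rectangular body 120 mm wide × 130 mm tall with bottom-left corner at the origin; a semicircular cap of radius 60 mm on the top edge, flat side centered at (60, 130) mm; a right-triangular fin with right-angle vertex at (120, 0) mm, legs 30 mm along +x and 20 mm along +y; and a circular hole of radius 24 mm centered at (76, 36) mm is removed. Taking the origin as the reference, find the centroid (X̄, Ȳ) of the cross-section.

X̄ = 59.60 mm, Ȳ = 92.68 mm

rectangular body: A = 120 × 130 = 15600.00, centroid at (60.00, 65.00).
semicircular top: A = ½π·60² = 5654.87, centroid at (60.00, 155.46).
triangular fin: A = ½·30·20 = 300.00, centroid at (130.00, 6.67).
hole: A = −π·24² = -1809.56, centroid at (76.00, 36.00).
ΣA = 19745.31 mm², ΣAX̄ = 1176765.65 mm³, ΣAȲ = 1829988.62 mm³.
X̄ = 1176765.65/19745.31 = 59.60 mm; Ȳ = 1829988.62/19745.31 = 92.68 mm.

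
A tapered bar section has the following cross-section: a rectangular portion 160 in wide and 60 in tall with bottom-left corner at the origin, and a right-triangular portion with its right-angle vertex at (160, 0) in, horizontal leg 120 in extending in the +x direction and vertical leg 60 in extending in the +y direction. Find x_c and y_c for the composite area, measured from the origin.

rectangular portion: A = 160 × 60 = 9600.00, centroid at (80.00, 30.00).
triangular portion: A = ½·120·60 = 3600.00, centroid at (200.00, 20.00).
ΣA = 13200.00 in²
ΣAx_c = (9600.00)(80.00) + (3600.00)(200.00) = 1488000.00 in³
ΣAy_c = (9600.00)(30.00) + (3600.00)(20.00) = 360000.00 in³
x_c = 1488000.00 / 13200.00 = 112.73 in
y_c = 360000.00 / 13200.00 = 27.27 in

x_c = 112.73 in, y_c = 27.27 in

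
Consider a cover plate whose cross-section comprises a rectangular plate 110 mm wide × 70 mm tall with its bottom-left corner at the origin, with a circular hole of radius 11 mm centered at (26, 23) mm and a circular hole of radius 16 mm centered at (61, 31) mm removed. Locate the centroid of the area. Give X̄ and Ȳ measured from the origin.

plate: A = 110 × 70 = 7700.00, centroid at (55.00, 35.00).
hole 1: A = −π·11² = -380.13, centroid at (26.00, 23.00).
hole 2: A = −π·16² = -804.25, centroid at (61.00, 31.00).
ΣA = 6515.62 mm²
ΣAX̄ = (7700.00)(55.00) + (-380.13)(26.00) + (-804.25)(61.00) = 364557.44 mm³
ΣAȲ = (7700.00)(35.00) + (-380.13)(23.00) + (-804.25)(31.00) = 235825.27 mm³
X̄ = 364557.44 / 6515.62 = 55.95 mm
Ȳ = 235825.27 / 6515.62 = 36.19 mm

X̄ = 55.95 mm, Ȳ = 36.19 mm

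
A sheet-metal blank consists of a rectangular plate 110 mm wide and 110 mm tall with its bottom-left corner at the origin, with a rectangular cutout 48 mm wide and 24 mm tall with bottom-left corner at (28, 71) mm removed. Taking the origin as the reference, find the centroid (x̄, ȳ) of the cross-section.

x̄ = 55.32 mm, ȳ = 52.05 mm

plate: A = 110 × 110 = 12100.00, centroid at (55.00, 55.00).
hole: A = −(48 × 24) = -1152.00, centroid at (52.00, 83.00).
ΣA = 10948.00 mm², ΣAx̄ = 605596.00 mm³, ΣAȳ = 569884.00 mm³.
x̄ = 605596.00/10948.00 = 55.32 mm; ȳ = 569884.00/10948.00 = 52.05 mm.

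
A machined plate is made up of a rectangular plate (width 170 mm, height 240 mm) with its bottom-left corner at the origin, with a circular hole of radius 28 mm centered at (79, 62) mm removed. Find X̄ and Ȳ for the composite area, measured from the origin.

X̄ = 85.39 mm, Ȳ = 123.73 mm

plate: A = 170 × 240 = 40800.00, centroid at (85.00, 120.00).
hole: A = −π·28² = -2463.01, centroid at (79.00, 62.00).
ΣA = 38336.99 mm²
ΣAX̄ = (40800.00)(85.00) + (-2463.01)(79.00) = 3273422.32 mm³
ΣAȲ = (40800.00)(120.00) + (-2463.01)(62.00) = 4743293.46 mm³
X̄ = 3273422.32 / 38336.99 = 85.39 mm
Ȳ = 4743293.46 / 38336.99 = 123.73 mm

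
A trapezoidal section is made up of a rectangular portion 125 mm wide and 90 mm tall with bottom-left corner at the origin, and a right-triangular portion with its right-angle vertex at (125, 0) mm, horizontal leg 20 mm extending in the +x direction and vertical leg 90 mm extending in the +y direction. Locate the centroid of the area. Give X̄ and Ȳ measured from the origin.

X̄ = 67.62 mm, Ȳ = 43.89 mm

Part | A | x̄ᵢ | ȳᵢ | A·x̄ᵢ | A·ȳᵢ
rectangular portion | 11250.00 | 62.50 | 45.00 | 703125.00 | 506250.00
triangular portion | 900.00 | 131.67 | 30.00 | 118500.00 | 27000.00
Σ | 12150.00 |  |  | 821625.00 | 533250.00
X̄ = 821625.00 / 12150.00 = 67.62 mm
Ȳ = 533250.00 / 12150.00 = 43.89 mm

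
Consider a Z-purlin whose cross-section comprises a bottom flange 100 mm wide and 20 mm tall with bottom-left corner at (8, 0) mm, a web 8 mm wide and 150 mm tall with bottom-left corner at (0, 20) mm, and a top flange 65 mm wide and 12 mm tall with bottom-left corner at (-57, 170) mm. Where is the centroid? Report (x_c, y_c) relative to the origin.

x_c = 25.55 mm, y_c = 68.16 mm

Part | A | x̄ᵢ | ȳᵢ | A·x̄ᵢ | A·ȳᵢ
bottom flange | 2000.00 | 58.00 | 10.00 | 116000.00 | 20000.00
web | 1200.00 | 4.00 | 95.00 | 4800.00 | 114000.00
top flange | 780.00 | -24.50 | 176.00 | -19110.00 | 137280.00
Σ | 3980.00 |  |  | 101690.00 | 271280.00
x_c = 101690.00 / 3980.00 = 25.55 mm
y_c = 271280.00 / 3980.00 = 68.16 mm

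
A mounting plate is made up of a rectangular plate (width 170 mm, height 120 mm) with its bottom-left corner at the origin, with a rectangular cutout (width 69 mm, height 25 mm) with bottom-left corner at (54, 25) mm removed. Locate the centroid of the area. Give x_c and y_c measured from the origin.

x_c = 84.68 mm, y_c = 62.08 mm

Part | A | x̄ᵢ | ȳᵢ | A·x̄ᵢ | A·ȳᵢ
plate | 20400.00 | 85.00 | 60.00 | 1734000.00 | 1224000.00
hole | -1725.00 | 88.50 | 37.50 | -152662.50 | -64687.50
Σ | 18675.00 |  |  | 1581337.50 | 1159312.50
x_c = 1581337.50 / 18675.00 = 84.68 mm
y_c = 1159312.50 / 18675.00 = 62.08 mm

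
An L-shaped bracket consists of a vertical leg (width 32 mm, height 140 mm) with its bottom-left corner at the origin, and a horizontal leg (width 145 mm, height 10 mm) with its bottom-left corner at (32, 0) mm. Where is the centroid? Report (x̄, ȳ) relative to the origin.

x̄ = 37.64 mm, ȳ = 54.11 mm

vertical leg: A = 32 × 140 = 4480.00, centroid at (16.00, 70.00).
horizontal leg: A = 145 × 10 = 1450.00, centroid at (104.50, 5.00).
ΣA = 5930.00 mm², ΣAx̄ = 223205.00 mm³, ΣAȳ = 320850.00 mm³.
x̄ = 223205.00/5930.00 = 37.64 mm; ȳ = 320850.00/5930.00 = 54.11 mm.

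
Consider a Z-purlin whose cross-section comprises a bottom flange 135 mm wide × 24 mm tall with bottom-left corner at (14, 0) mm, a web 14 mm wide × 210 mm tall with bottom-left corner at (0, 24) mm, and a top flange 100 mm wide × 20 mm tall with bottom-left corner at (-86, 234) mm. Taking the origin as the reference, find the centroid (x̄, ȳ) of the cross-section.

x̄ = 26.00 mm, ȳ = 110.78 mm

bottom flange: A = 135 × 24 = 3240.00, centroid at (81.50, 12.00).
web: A = 14 × 210 = 2940.00, centroid at (7.00, 129.00).
top flange: A = 100 × 20 = 2000.00, centroid at (-36.00, 244.00).
ΣA = 8180.00 mm²
ΣAx̄ = (3240.00)(81.50) + (2940.00)(7.00) + (2000.00)(-36.00) = 212640.00 mm³
ΣAȳ = (3240.00)(12.00) + (2940.00)(129.00) + (2000.00)(244.00) = 906140.00 mm³
x̄ = 212640.00 / 8180.00 = 26.00 mm
ȳ = 906140.00 / 8180.00 = 110.78 mm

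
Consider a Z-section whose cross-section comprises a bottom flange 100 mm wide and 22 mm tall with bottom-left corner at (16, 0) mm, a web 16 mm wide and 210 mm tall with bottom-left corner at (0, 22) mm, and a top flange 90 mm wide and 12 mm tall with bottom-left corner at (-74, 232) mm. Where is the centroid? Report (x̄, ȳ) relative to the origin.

x̄ = 21.20 mm, ȳ = 106.62 mm

bottom flange: A = 100 × 22 = 2200.00, centroid at (66.00, 11.00).
web: A = 16 × 210 = 3360.00, centroid at (8.00, 127.00).
top flange: A = 90 × 12 = 1080.00, centroid at (-29.00, 238.00).
ΣA = 6640.00 mm²
ΣAx̄ = (2200.00)(66.00) + (3360.00)(8.00) + (1080.00)(-29.00) = 140760.00 mm³
ΣAȳ = (2200.00)(11.00) + (3360.00)(127.00) + (1080.00)(238.00) = 707960.00 mm³
x̄ = 140760.00 / 6640.00 = 21.20 mm
ȳ = 707960.00 / 6640.00 = 106.62 mm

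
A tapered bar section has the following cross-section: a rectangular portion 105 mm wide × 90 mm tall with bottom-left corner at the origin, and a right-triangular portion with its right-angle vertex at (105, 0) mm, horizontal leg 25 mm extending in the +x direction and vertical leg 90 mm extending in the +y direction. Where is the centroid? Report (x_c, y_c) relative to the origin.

rectangular portion: A = 105 × 90 = 9450.00, centroid at (52.50, 45.00).
triangular portion: A = ½·25·90 = 1125.00, centroid at (113.33, 30.00).
ΣA = 10575.00 mm²
ΣAx_c = (9450.00)(52.50) + (1125.00)(113.33) = 623625.00 mm³
ΣAy_c = (9450.00)(45.00) + (1125.00)(30.00) = 459000.00 mm³
x_c = 623625.00 / 10575.00 = 58.97 mm
y_c = 459000.00 / 10575.00 = 43.40 mm

x_c = 58.97 mm, y_c = 43.40 mm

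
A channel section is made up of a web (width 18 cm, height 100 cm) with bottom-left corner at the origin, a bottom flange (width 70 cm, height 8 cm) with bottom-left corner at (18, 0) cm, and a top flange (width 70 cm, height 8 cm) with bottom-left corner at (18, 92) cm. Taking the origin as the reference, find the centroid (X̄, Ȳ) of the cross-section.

X̄ = 25.88 cm, Ȳ = 50.00 cm

web: A = 18 × 100 = 1800.00, centroid at (9.00, 50.00).
bottom flange: A = 70 × 8 = 560.00, centroid at (53.00, 4.00).
top flange: A = 70 × 8 = 560.00, centroid at (53.00, 96.00).
ΣA = 2920.00 cm²
ΣAX̄ = (1800.00)(9.00) + (560.00)(53.00) + (560.00)(53.00) = 75560.00 cm³
ΣAȲ = (1800.00)(50.00) + (560.00)(4.00) + (560.00)(96.00) = 146000.00 cm³
X̄ = 75560.00 / 2920.00 = 25.88 cm
Ȳ = 146000.00 / 2920.00 = 50.00 cm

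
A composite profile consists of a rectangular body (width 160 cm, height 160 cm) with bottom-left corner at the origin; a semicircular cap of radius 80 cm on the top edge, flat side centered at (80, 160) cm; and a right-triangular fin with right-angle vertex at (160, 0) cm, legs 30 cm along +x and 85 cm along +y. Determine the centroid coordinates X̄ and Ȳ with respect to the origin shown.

rectangular body: A = 160 × 160 = 25600.00, centroid at (80.00, 80.00).
semicircular top: A = ½π·80² = 10053.10, centroid at (80.00, 193.95).
triangular fin: A = ½·30·85 = 1275.00, centroid at (170.00, 28.33).
ΣA = 36928.10 cm², ΣAX̄ = 3068997.72 cm³, ΣAȲ = 4033953.77 cm³.
X̄ = 3068997.72/36928.10 = 83.11 cm; Ȳ = 4033953.77/36928.10 = 109.24 cm.

X̄ = 83.11 cm, Ȳ = 109.24 cm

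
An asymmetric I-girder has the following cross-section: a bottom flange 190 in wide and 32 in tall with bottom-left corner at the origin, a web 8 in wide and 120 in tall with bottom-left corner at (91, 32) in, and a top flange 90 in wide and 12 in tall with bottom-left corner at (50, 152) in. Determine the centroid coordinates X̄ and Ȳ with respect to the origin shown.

X̄ = 95.00 in, Ȳ = 43.87 in

bottom flange: A = 190 × 32 = 6080.00, centroid at (95.00, 16.00).
web: A = 8 × 120 = 960.00, centroid at (95.00, 92.00).
top flange: A = 90 × 12 = 1080.00, centroid at (95.00, 158.00).
ΣA = 8120.00 in², ΣAX̄ = 771400.00 in³, ΣAȲ = 356240.00 in³.
X̄ = 771400.00/8120.00 = 95.00 in; Ȳ = 356240.00/8120.00 = 43.87 in.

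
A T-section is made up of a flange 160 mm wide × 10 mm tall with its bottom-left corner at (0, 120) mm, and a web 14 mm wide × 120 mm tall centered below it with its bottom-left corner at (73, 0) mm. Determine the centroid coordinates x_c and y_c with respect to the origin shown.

x_c = 80.00 mm, y_c = 91.71 mm

web: A = 14 × 120 = 1680.00, centroid at (80.00, 60.00).
flange: A = 160 × 10 = 1600.00, centroid at (80.00, 125.00).
ΣA = 3280.00 mm²
ΣAx_c = (1680.00)(80.00) + (1600.00)(80.00) = 262400.00 mm³
ΣAy_c = (1680.00)(60.00) + (1600.00)(125.00) = 300800.00 mm³
x_c = 262400.00 / 3280.00 = 80.00 mm
y_c = 300800.00 / 3280.00 = 91.71 mm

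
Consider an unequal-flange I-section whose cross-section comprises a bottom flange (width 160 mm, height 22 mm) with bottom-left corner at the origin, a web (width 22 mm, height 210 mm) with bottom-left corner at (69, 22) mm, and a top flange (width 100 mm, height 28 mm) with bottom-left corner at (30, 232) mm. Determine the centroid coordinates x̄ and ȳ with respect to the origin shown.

bottom flange: A = 160 × 22 = 3520.00, centroid at (80.00, 11.00).
web: A = 22 × 210 = 4620.00, centroid at (80.00, 127.00).
top flange: A = 100 × 28 = 2800.00, centroid at (80.00, 246.00).
ΣA = 10940.00 mm², ΣAx̄ = 875200.00 mm³, ΣAȳ = 1314260.00 mm³.
x̄ = 875200.00/10940.00 = 80.00 mm; ȳ = 1314260.00/10940.00 = 120.13 mm.

x̄ = 80.00 mm, ȳ = 120.13 mm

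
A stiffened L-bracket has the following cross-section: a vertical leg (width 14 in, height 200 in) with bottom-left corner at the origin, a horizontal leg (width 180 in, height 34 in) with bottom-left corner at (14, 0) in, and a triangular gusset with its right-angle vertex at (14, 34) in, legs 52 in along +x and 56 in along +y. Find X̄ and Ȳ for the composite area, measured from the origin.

X̄ = 67.63 in, Ȳ = 44.40 in

vertical leg: A = 14 × 200 = 2800.00, centroid at (7.00, 100.00).
horizontal leg: A = 180 × 34 = 6120.00, centroid at (104.00, 17.00).
gusset: A = ½·52·56 = 1456.00, centroid at (31.33, 52.67).
ΣA = 10376.00 in²
ΣAX̄ = (2800.00)(7.00) + (6120.00)(104.00) + (1456.00)(31.33) = 701701.33 in³
ΣAȲ = (2800.00)(100.00) + (6120.00)(17.00) + (1456.00)(52.67) = 460722.67 in³
X̄ = 701701.33 / 10376.00 = 67.63 in
Ȳ = 460722.67 / 10376.00 = 44.40 in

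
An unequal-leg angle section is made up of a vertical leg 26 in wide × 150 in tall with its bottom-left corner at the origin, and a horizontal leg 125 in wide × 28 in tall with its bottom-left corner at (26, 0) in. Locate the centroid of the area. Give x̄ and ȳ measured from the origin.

vertical leg: A = 26 × 150 = 3900.00, centroid at (13.00, 75.00).
horizontal leg: A = 125 × 28 = 3500.00, centroid at (88.50, 14.00).
ΣA = 7400.00 in²
ΣAx̄ = (3900.00)(13.00) + (3500.00)(88.50) = 360450.00 in³
ΣAȳ = (3900.00)(75.00) + (3500.00)(14.00) = 341500.00 in³
x̄ = 360450.00 / 7400.00 = 48.71 in
ȳ = 341500.00 / 7400.00 = 46.15 in

x̄ = 48.71 in, ȳ = 46.15 in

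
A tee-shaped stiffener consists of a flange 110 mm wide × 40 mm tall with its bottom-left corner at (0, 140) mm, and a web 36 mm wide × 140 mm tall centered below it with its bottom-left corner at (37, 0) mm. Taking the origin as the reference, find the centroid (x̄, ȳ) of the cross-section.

x̄ = 55.00 mm, ȳ = 111.95 mm

web: A = 36 × 140 = 5040.00, centroid at (55.00, 70.00).
flange: A = 110 × 40 = 4400.00, centroid at (55.00, 160.00).
ΣA = 9440.00 mm², ΣAx̄ = 519200.00 mm³, ΣAȳ = 1056800.00 mm³.
x̄ = 519200.00/9440.00 = 55.00 mm; ȳ = 1056800.00/9440.00 = 111.95 mm.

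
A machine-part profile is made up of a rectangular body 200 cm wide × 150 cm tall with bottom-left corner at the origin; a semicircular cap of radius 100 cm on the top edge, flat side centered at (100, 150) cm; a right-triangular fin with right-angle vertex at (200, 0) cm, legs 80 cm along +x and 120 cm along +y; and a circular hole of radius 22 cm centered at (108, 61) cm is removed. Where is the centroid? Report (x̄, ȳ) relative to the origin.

rectangular body: A = 200 × 150 = 30000.00, centroid at (100.00, 75.00).
semicircular top: A = ½π·100² = 15707.96, centroid at (100.00, 192.44).
triangular fin: A = ½·80·120 = 4800.00, centroid at (226.67, 40.00).
hole: A = −π·22² = -1520.53, centroid at (108.00, 61.00).
ΣA = 48987.43 cm²
ΣAx̄ = (30000.00)(100.00) + (15707.96)(100.00) + (4800.00)(226.67) + (-1520.53)(108.00) = 5494579.00 cm³
ΣAȳ = (30000.00)(75.00) + (15707.96)(192.44) + (4800.00)(40.00) + (-1520.53)(61.00) = 5372108.78 cm³
x̄ = 5494579.00 / 48987.43 = 112.16 cm
ȳ = 5372108.78 / 48987.43 = 109.66 cm

x̄ = 112.16 cm, ȳ = 109.66 cm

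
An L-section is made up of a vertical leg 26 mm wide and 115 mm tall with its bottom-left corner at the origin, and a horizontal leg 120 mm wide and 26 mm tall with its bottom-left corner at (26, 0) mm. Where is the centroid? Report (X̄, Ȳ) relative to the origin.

X̄ = 50.28 mm, Ȳ = 34.78 mm

vertical leg: A = 26 × 115 = 2990.00, centroid at (13.00, 57.50).
horizontal leg: A = 120 × 26 = 3120.00, centroid at (86.00, 13.00).
ΣA = 6110.00 mm²
ΣAX̄ = (2990.00)(13.00) + (3120.00)(86.00) = 307190.00 mm³
ΣAȲ = (2990.00)(57.50) + (3120.00)(13.00) = 212485.00 mm³
X̄ = 307190.00 / 6110.00 = 50.28 mm
Ȳ = 212485.00 / 6110.00 = 34.78 mm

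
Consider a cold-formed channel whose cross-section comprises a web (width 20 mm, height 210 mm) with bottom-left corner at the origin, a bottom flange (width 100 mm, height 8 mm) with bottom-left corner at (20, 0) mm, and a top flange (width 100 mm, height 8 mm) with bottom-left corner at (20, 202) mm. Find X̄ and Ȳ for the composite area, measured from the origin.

X̄ = 26.55 mm, Ȳ = 105.00 mm

Part | A | x̄ᵢ | ȳᵢ | A·x̄ᵢ | A·ȳᵢ
web | 4200.00 | 10.00 | 105.00 | 42000.00 | 441000.00
bottom flange | 800.00 | 70.00 | 4.00 | 56000.00 | 3200.00
top flange | 800.00 | 70.00 | 206.00 | 56000.00 | 164800.00
Σ | 5800.00 |  |  | 154000.00 | 609000.00
X̄ = 154000.00 / 5800.00 = 26.55 mm
Ȳ = 609000.00 / 5800.00 = 105.00 mm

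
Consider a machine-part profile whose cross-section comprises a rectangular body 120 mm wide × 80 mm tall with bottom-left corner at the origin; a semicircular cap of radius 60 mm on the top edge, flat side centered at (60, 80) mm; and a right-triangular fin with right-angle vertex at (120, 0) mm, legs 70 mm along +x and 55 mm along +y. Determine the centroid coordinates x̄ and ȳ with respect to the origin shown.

x̄ = 69.34 mm, ȳ = 59.12 mm

rectangular body: A = 120 × 80 = 9600.00, centroid at (60.00, 40.00).
semicircular top: A = ½π·60² = 5654.87, centroid at (60.00, 105.46).
triangular fin: A = ½·70·55 = 1925.00, centroid at (143.33, 18.33).
ΣA = 17179.87 mm², ΣAx̄ = 1191208.67 mm³, ΣAȳ = 1015681.01 mm³.
x̄ = 1191208.67/17179.87 = 69.34 mm; ȳ = 1015681.01/17179.87 = 59.12 mm.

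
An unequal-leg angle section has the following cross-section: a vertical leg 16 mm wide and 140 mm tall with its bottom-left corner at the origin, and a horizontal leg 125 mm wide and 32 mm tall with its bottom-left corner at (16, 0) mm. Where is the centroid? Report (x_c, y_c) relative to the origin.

x_c = 53.19 mm, y_c = 35.38 mm

vertical leg: A = 16 × 140 = 2240.00, centroid at (8.00, 70.00).
horizontal leg: A = 125 × 32 = 4000.00, centroid at (78.50, 16.00).
ΣA = 6240.00 mm²
ΣAx_c = (2240.00)(8.00) + (4000.00)(78.50) = 331920.00 mm³
ΣAy_c = (2240.00)(70.00) + (4000.00)(16.00) = 220800.00 mm³
x_c = 331920.00 / 6240.00 = 53.19 mm
y_c = 220800.00 / 6240.00 = 35.38 mm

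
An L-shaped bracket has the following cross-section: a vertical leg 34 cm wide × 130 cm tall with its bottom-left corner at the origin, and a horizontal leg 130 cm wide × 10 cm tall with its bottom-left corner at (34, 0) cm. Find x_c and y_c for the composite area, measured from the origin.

x_c = 35.64 cm, y_c = 51.36 cm

vertical leg: A = 34 × 130 = 4420.00, centroid at (17.00, 65.00).
horizontal leg: A = 130 × 10 = 1300.00, centroid at (99.00, 5.00).
ΣA = 5720.00 cm²
ΣAx_c = (4420.00)(17.00) + (1300.00)(99.00) = 203840.00 cm³
ΣAy_c = (4420.00)(65.00) + (1300.00)(5.00) = 293800.00 cm³
x_c = 203840.00 / 5720.00 = 35.64 cm
y_c = 293800.00 / 5720.00 = 51.36 cm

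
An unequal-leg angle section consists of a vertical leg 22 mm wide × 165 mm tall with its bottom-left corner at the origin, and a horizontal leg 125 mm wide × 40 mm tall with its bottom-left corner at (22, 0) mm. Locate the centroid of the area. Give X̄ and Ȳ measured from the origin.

vertical leg: A = 22 × 165 = 3630.00, centroid at (11.00, 82.50).
horizontal leg: A = 125 × 40 = 5000.00, centroid at (84.50, 20.00).
ΣA = 8630.00 mm², ΣAX̄ = 462430.00 mm³, ΣAȲ = 399475.00 mm³.
X̄ = 462430.00/8630.00 = 53.58 mm; Ȳ = 399475.00/8630.00 = 46.29 mm.

X̄ = 53.58 mm, Ȳ = 46.29 mm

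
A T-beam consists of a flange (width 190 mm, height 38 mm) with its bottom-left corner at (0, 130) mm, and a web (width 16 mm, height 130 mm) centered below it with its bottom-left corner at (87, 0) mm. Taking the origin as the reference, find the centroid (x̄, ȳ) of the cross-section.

x̄ = 95.00 mm, ȳ = 130.21 mm

Part | A | x̄ᵢ | ȳᵢ | A·x̄ᵢ | A·ȳᵢ
web | 2080.00 | 95.00 | 65.00 | 197600.00 | 135200.00
flange | 7220.00 | 95.00 | 149.00 | 685900.00 | 1075780.00
Σ | 9300.00 |  |  | 883500.00 | 1210980.00
x̄ = 883500.00 / 9300.00 = 95.00 mm
ȳ = 1210980.00 / 9300.00 = 130.21 mm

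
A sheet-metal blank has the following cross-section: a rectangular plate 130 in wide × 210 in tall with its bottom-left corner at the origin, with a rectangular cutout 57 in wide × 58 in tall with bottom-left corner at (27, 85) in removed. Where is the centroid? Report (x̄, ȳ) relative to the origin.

plate: A = 130 × 210 = 27300.00, centroid at (65.00, 105.00).
hole: A = −(57 × 58) = -3306.00, centroid at (55.50, 114.00).
ΣA = 23994.00 in²
ΣAx̄ = (27300.00)(65.00) + (-3306.00)(55.50) = 1591017.00 in³
ΣAȳ = (27300.00)(105.00) + (-3306.00)(114.00) = 2489616.00 in³
x̄ = 1591017.00 / 23994.00 = 66.31 in
ȳ = 2489616.00 / 23994.00 = 103.76 in

x̄ = 66.31 in, ȳ = 103.76 in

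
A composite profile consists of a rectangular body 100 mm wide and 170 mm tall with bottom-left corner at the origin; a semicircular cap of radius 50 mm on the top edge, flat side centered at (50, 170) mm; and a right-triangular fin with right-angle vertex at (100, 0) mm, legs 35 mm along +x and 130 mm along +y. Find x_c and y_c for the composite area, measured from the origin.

x_c = 56.05 mm, y_c = 98.89 mm

rectangular body: A = 100 × 170 = 17000.00, centroid at (50.00, 85.00).
semicircular top: A = ½π·50² = 3926.99, centroid at (50.00, 191.22).
triangular fin: A = ½·35·130 = 2275.00, centroid at (111.67, 43.33).
ΣA = 23201.99 mm²
ΣAx_c = (17000.00)(50.00) + (3926.99)(50.00) + (2275.00)(111.67) = 1300391.21 mm³
ΣAy_c = (17000.00)(85.00) + (3926.99)(191.22) + (2275.00)(43.33) = 2294505.11 mm³
x_c = 1300391.21 / 23201.99 = 56.05 mm
y_c = 2294505.11 / 23201.99 = 98.89 mm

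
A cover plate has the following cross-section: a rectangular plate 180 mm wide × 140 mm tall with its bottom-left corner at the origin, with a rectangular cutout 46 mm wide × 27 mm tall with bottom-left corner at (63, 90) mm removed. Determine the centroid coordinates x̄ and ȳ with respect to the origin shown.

Part | A | x̄ᵢ | ȳᵢ | A·x̄ᵢ | A·ȳᵢ
plate | 25200.00 | 90.00 | 70.00 | 2268000.00 | 1764000.00
hole | -1242.00 | 86.00 | 103.50 | -106812.00 | -128547.00
Σ | 23958.00 |  |  | 2161188.00 | 1635453.00
x̄ = 2161188.00 / 23958.00 = 90.21 mm
ȳ = 1635453.00 / 23958.00 = 68.26 mm

x̄ = 90.21 mm, ȳ = 68.26 mm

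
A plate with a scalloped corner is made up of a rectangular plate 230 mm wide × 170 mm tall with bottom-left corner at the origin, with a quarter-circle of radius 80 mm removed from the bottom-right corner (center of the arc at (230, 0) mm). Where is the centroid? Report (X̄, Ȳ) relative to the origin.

plate: A = 230 × 170 = 39100.00, centroid at (115.00, 85.00).
removed quarter-circle: A = −¼π·80² = -5026.55, centroid at (196.05, 33.95).
ΣA = 34073.45 mm², ΣAX̄ = 3511060.57 mm³, ΣAȲ = 3152833.33 mm³.
X̄ = 3511060.57/34073.45 = 103.04 mm; Ȳ = 3152833.33/34073.45 = 92.53 mm.

X̄ = 103.04 mm, Ȳ = 92.53 mm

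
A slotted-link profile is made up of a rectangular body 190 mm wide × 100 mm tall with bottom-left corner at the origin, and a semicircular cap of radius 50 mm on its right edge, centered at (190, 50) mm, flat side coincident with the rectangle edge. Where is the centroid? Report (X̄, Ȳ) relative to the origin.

X̄ = 114.91 mm, Ȳ = 50.00 mm

rectangular body: A = 190 × 100 = 19000.00, centroid at (95.00, 50.00).
semicircular end: A = ½π·50² = 3926.99, centroid at (211.22, 50.00).
ΣA = 22926.99 mm²
ΣAX̄ = (19000.00)(95.00) + (3926.99)(211.22) = 2634461.59 mm³
ΣAȲ = (19000.00)(50.00) + (3926.99)(50.00) = 1146349.54 mm³
X̄ = 2634461.59 / 22926.99 = 114.91 mm
Ȳ = 1146349.54 / 22926.99 = 50.00 mm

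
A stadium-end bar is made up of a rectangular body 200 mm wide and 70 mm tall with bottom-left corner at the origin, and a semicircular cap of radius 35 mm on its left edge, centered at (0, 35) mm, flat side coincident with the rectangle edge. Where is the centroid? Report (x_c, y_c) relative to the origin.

rectangular body: A = 200 × 70 = 14000.00, centroid at (100.00, 35.00).
semicircular end: A = ½π·35² = 1924.23, centroid at (-14.85, 35.00).
ΣA = 15924.23 mm²
ΣAx_c = (14000.00)(100.00) + (1924.23)(-14.85) = 1371416.67 mm³
ΣAy_c = (14000.00)(35.00) + (1924.23)(35.00) = 557347.89 mm³
x_c = 1371416.67 / 15924.23 = 86.12 mm
y_c = 557347.89 / 15924.23 = 35.00 mm

x_c = 86.12 mm, y_c = 35.00 mm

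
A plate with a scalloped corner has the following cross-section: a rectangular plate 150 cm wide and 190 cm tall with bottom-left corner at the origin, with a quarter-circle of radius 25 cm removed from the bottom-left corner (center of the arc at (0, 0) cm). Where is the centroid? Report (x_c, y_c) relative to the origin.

plate: A = 150 × 190 = 28500.00, centroid at (75.00, 95.00).
removed quarter-circle: A = −¼π·25² = -490.87, centroid at (10.61, 10.61).
ΣA = 28009.13 cm²
ΣAx_c = (28500.00)(75.00) + (-490.87)(10.61) = 2132291.67 cm³
ΣAy_c = (28500.00)(95.00) + (-490.87)(10.61) = 2702291.67 cm³
x_c = 2132291.67 / 28009.13 = 76.13 cm
y_c = 2702291.67 / 28009.13 = 96.48 cm

x_c = 76.13 cm, y_c = 96.48 cm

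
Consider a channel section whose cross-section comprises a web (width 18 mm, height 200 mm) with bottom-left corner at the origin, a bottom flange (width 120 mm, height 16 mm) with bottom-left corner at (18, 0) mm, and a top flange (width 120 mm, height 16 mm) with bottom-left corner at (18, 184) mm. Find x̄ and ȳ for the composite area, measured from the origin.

x̄ = 44.61 mm, ȳ = 100.00 mm

web: A = 18 × 200 = 3600.00, centroid at (9.00, 100.00).
bottom flange: A = 120 × 16 = 1920.00, centroid at (78.00, 8.00).
top flange: A = 120 × 16 = 1920.00, centroid at (78.00, 192.00).
ΣA = 7440.00 mm²
ΣAx̄ = (3600.00)(9.00) + (1920.00)(78.00) + (1920.00)(78.00) = 331920.00 mm³
ΣAȳ = (3600.00)(100.00) + (1920.00)(8.00) + (1920.00)(192.00) = 744000.00 mm³
x̄ = 331920.00 / 7440.00 = 44.61 mm
ȳ = 744000.00 / 7440.00 = 100.00 mm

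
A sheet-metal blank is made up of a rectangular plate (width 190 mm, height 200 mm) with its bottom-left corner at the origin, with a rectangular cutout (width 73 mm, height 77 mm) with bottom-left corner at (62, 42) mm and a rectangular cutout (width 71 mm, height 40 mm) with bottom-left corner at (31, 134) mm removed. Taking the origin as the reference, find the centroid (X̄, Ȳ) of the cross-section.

plate: A = 190 × 200 = 38000.00, centroid at (95.00, 100.00).
hole 1: A = −(73 × 77) = -5621.00, centroid at (98.50, 80.50).
hole 2: A = −(71 × 40) = -2840.00, centroid at (66.50, 154.00).
ΣA = 29539.00 mm²
ΣAX̄ = (38000.00)(95.00) + (-5621.00)(98.50) + (-2840.00)(66.50) = 2867471.50 mm³
ΣAȲ = (38000.00)(100.00) + (-5621.00)(80.50) + (-2840.00)(154.00) = 2910149.50 mm³
X̄ = 2867471.50 / 29539.00 = 97.07 mm
Ȳ = 2910149.50 / 29539.00 = 98.52 mm

X̄ = 97.07 mm, Ȳ = 98.52 mm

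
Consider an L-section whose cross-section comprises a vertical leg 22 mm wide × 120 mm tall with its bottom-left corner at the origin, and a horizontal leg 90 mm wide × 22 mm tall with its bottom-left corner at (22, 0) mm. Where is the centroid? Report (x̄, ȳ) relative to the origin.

x̄ = 35.00 mm, ȳ = 39.00 mm

vertical leg: A = 22 × 120 = 2640.00, centroid at (11.00, 60.00).
horizontal leg: A = 90 × 22 = 1980.00, centroid at (67.00, 11.00).
ΣA = 4620.00 mm², ΣAx̄ = 161700.00 mm³, ΣAȳ = 180180.00 mm³.
x̄ = 161700.00/4620.00 = 35.00 mm; ȳ = 180180.00/4620.00 = 39.00 mm.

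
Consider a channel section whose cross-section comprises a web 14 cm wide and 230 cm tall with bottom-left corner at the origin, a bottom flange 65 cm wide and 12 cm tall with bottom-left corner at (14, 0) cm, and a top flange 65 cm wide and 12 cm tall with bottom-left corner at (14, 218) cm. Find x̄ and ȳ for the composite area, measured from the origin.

x̄ = 19.89 cm, ȳ = 115.00 cm

web: A = 14 × 230 = 3220.00, centroid at (7.00, 115.00).
bottom flange: A = 65 × 12 = 780.00, centroid at (46.50, 6.00).
top flange: A = 65 × 12 = 780.00, centroid at (46.50, 224.00).
ΣA = 4780.00 cm²
ΣAx̄ = (3220.00)(7.00) + (780.00)(46.50) + (780.00)(46.50) = 95080.00 cm³
ΣAȳ = (3220.00)(115.00) + (780.00)(6.00) + (780.00)(224.00) = 549700.00 cm³
x̄ = 95080.00 / 4780.00 = 19.89 cm
ȳ = 549700.00 / 4780.00 = 115.00 cm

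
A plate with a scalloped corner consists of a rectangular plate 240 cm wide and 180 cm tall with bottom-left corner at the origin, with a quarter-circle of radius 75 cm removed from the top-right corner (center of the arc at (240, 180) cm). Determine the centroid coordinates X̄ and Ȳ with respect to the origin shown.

X̄ = 109.96 cm, Ȳ = 83.37 cm

plate: A = 240 × 180 = 43200.00, centroid at (120.00, 90.00).
removed quarter-circle: A = −¼π·75² = -4417.86, centroid at (208.17, 148.17).
ΣA = 38782.14 cm²
ΣAX̄ = (43200.00)(120.00) + (-4417.86)(208.17) = 4264337.48 cm³
ΣAȲ = (43200.00)(90.00) + (-4417.86)(148.17) = 3233409.36 cm³
X̄ = 4264337.48 / 38782.14 = 109.96 cm
Ȳ = 3233409.36 / 38782.14 = 83.37 cm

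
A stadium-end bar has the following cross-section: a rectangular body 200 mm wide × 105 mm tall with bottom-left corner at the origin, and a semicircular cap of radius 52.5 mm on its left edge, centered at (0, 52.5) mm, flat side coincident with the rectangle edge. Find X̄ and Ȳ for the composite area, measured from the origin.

rectangular body: A = 200 × 105 = 21000.00, centroid at (100.00, 52.50).
semicircular end: A = ½π·52.5² = 4329.51, centroid at (-22.28, 52.50).
ΣA = 25329.51 mm²
ΣAX̄ = (21000.00)(100.00) + (4329.51)(-22.28) = 2003531.25 mm³
ΣAȲ = (21000.00)(52.50) + (4329.51)(52.50) = 1329799.14 mm³
X̄ = 2003531.25 / 25329.51 = 79.10 mm
Ȳ = 1329799.14 / 25329.51 = 52.50 mm

X̄ = 79.10 mm, Ȳ = 52.50 mm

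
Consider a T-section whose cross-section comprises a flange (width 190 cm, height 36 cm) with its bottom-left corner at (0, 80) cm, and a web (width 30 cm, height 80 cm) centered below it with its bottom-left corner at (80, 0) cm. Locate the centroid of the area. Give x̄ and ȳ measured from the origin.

Part | A | x̄ᵢ | ȳᵢ | A·x̄ᵢ | A·ȳᵢ
web | 2400.00 | 95.00 | 40.00 | 228000.00 | 96000.00
flange | 6840.00 | 95.00 | 98.00 | 649800.00 | 670320.00
Σ | 9240.00 |  |  | 877800.00 | 766320.00
x̄ = 877800.00 / 9240.00 = 95.00 cm
ȳ = 766320.00 / 9240.00 = 82.94 cm

x̄ = 95.00 cm, ȳ = 82.94 cm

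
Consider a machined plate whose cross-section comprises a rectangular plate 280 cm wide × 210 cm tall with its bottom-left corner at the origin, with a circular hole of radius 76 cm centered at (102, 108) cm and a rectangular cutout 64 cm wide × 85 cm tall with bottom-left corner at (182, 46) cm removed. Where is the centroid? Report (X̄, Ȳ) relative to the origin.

plate: A = 280 × 210 = 58800.00, centroid at (140.00, 105.00).
hole 1: A = −π·76² = -18145.84, centroid at (102.00, 108.00).
hole 2: A = −(64 × 85) = -5440.00, centroid at (214.00, 88.50).
ΣA = 35214.16 cm²
ΣAX̄ = (58800.00)(140.00) + (-18145.84)(102.00) + (-5440.00)(214.00) = 5216964.40 cm³
ΣAȲ = (58800.00)(105.00) + (-18145.84)(108.00) + (-5440.00)(88.50) = 3732809.37 cm³
X̄ = 5216964.40 / 35214.16 = 148.15 cm
Ȳ = 3732809.37 / 35214.16 = 106.00 cm

X̄ = 148.15 cm, Ȳ = 106.00 cm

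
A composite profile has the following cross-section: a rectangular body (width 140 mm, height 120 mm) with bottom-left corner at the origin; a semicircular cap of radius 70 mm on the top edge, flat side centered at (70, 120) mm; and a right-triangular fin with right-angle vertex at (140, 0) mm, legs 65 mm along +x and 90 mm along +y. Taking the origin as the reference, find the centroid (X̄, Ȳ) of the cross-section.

X̄ = 79.78 mm, Ȳ = 81.98 mm

Part | A | x̄ᵢ | ȳᵢ | A·x̄ᵢ | A·ȳᵢ
rectangular body | 16800.00 | 70.00 | 60.00 | 1176000.00 | 1008000.00
semicircular top | 7696.90 | 70.00 | 149.71 | 538783.14 | 1152294.91
triangular fin | 2925.00 | 161.67 | 30.00 | 472875.00 | 87750.00
Σ | 27421.90 |  |  | 2187658.14 | 2248044.91
X̄ = 2187658.14 / 27421.90 = 79.78 mm
Ȳ = 2248044.91 / 27421.90 = 81.98 mm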